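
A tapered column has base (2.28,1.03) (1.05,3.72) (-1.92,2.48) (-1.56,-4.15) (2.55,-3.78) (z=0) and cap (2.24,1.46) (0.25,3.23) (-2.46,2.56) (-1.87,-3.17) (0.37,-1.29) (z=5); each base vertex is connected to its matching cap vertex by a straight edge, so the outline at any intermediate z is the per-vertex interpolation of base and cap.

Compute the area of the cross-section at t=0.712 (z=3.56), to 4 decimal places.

Cross-section at t=0.712: each vertex is (1-t)·p0[i] + t·p1[i].
  v1: (1-0.712)·(2.28,1.03) + 0.712·(2.24,1.46) = (2.2515,1.3362)
  v2: (1-0.712)·(1.05,3.72) + 0.712·(0.25,3.23) = (0.4804,3.3711)
  v3: (1-0.712)·(-1.92,2.48) + 0.712·(-2.46,2.56) = (-2.3045,2.5370)
  v4: (1-0.712)·(-1.56,-4.15) + 0.712·(-1.87,-3.17) = (-1.7807,-3.4522)
  v5: (1-0.712)·(2.55,-3.78) + 0.712·(0.37,-1.29) = (0.9978,-2.0071)
Shoelace sum Σ(x_i·y_{i+1} − x_{i+1}·y_i):
  i=1: 2.2515·3.3711 − 0.4804·1.3362 = +6.9483 (running +6.9483)
  i=2: 0.4804·2.5370 − -2.3045·3.3711 = +8.9874 (running +15.9357)
  i=3: -2.3045·-3.4522 − -1.7807·2.5370 = +12.4732 (running +28.4089)
  i=4: -1.7807·-2.0071 − 0.9978·-3.4522 = +7.0189 (running +35.4278)
  i=5: 0.9978·1.3362 − 2.2515·-2.0071 = +5.8523 (running +41.2802)
Area = |Σ|/2 = |41.2802|/2 = 20.6401

Area at t=0.712: 20.6401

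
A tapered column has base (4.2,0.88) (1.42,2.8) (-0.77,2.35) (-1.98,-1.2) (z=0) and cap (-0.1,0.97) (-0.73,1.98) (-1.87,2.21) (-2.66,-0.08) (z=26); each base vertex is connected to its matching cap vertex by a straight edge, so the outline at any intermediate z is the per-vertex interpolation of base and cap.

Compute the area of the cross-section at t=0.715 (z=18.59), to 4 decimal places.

Area at t=0.715: 5.0372

Cross-section at t=0.715: each vertex is (1-t)·p0[i] + t·p1[i].
  v1: (1-0.715)·(4.2,0.88) + 0.715·(-0.1,0.97) = (1.1255,0.9444)
  v2: (1-0.715)·(1.42,2.8) + 0.715·(-0.73,1.98) = (-0.1172,2.2137)
  v3: (1-0.715)·(-0.77,2.35) + 0.715·(-1.87,2.21) = (-1.5565,2.2499)
  v4: (1-0.715)·(-1.98,-1.2) + 0.715·(-2.66,-0.08) = (-2.4662,-0.3992)
Shoelace sum Σ(x_i·y_{i+1} − x_{i+1}·y_i):
  i=1: 1.1255·2.2137 − -0.1172·0.9444 = +2.6022 (running +2.6022)
  i=2: -0.1172·2.2499 − -1.5565·2.2137 = +3.1818 (running +5.7841)
  i=3: -1.5565·-0.3992 − -2.4662·2.2499 = +6.1701 (running +11.9541)
  i=4: -2.4662·0.9444 − 1.1255·-0.3992 = -1.8797 (running +10.0745)
Area = |Σ|/2 = |10.0745|/2 = 5.0372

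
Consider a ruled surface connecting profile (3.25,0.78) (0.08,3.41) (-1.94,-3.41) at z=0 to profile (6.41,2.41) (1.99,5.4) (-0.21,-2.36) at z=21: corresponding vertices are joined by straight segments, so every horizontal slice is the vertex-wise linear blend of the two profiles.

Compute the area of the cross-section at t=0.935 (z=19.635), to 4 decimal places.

Cross-section at t=0.935: each vertex is (1-t)·p0[i] + t·p1[i].
  v1: (1-0.935)·(3.25,0.78) + 0.935·(6.41,2.41) = (6.2046,2.3041)
  v2: (1-0.935)·(0.08,3.41) + 0.935·(1.99,5.4) = (1.8659,5.2706)
  v3: (1-0.935)·(-1.94,-3.41) + 0.935·(-0.21,-2.36) = (-0.3224,-2.4282)
Shoelace sum Σ(x_i·y_{i+1} − x_{i+1}·y_i):
  i=1: 6.2046·5.2706 − 1.8659·2.3041 = +28.4033 (running +28.4033)
  i=2: 1.8659·-2.4282 − -0.3224·5.2706 = -2.8312 (running +25.5720)
  i=3: -0.3224·2.3041 − 6.2046·-2.4282 = +14.3234 (running +39.8954)
Area = |Σ|/2 = |39.8954|/2 = 19.9477

Area at t=0.935: 19.9477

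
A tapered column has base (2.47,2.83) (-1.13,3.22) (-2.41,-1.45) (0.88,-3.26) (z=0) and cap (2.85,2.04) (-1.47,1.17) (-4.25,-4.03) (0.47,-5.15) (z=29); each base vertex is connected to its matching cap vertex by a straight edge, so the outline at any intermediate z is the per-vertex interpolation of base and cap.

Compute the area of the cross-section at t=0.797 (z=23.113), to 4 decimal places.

Area at t=0.797: 26.6959

Cross-section at t=0.797: each vertex is (1-t)·p0[i] + t·p1[i].
  v1: (1-0.797)·(2.47,2.83) + 0.797·(2.85,2.04) = (2.7729,2.2004)
  v2: (1-0.797)·(-1.13,3.22) + 0.797·(-1.47,1.17) = (-1.4010,1.5861)
  v3: (1-0.797)·(-2.41,-1.45) + 0.797·(-4.25,-4.03) = (-3.8765,-3.5063)
  v4: (1-0.797)·(0.88,-3.26) + 0.797·(0.47,-5.15) = (0.5532,-4.7663)
Shoelace sum Σ(x_i·y_{i+1} − x_{i+1}·y_i):
  i=1: 2.7729·1.5861 − -1.4010·2.2004 = +7.4808 (running +7.4808)
  i=2: -1.4010·-3.5063 − -3.8765·1.5861 = +11.0609 (running +18.5417)
  i=3: -3.8765·-4.7663 − 0.5532·-3.5063 = +20.4164 (running +38.9581)
  i=4: 0.5532·2.2004 − 2.7729·-4.7663 = +14.4337 (running +53.3918)
Area = |Σ|/2 = |53.3918|/2 = 26.6959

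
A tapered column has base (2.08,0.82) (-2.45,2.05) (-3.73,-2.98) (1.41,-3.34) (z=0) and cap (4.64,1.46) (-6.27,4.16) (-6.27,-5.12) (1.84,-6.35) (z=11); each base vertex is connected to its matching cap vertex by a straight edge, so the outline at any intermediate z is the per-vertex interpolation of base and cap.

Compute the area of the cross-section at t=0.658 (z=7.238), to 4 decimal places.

Area at t=0.658: 58.8770

Cross-section at t=0.658: each vertex is (1-t)·p0[i] + t·p1[i].
  v1: (1-0.658)·(2.08,0.82) + 0.658·(4.64,1.46) = (3.7645,1.2411)
  v2: (1-0.658)·(-2.45,2.05) + 0.658·(-6.27,4.16) = (-4.9636,3.4384)
  v3: (1-0.658)·(-3.73,-2.98) + 0.658·(-6.27,-5.12) = (-5.4013,-4.3881)
  v4: (1-0.658)·(1.41,-3.34) + 0.658·(1.84,-6.35) = (1.6929,-5.3206)
Shoelace sum Σ(x_i·y_{i+1} − x_{i+1}·y_i):
  i=1: 3.7645·3.4384 − -4.9636·1.2411 = +19.1041 (running +19.1041)
  i=2: -4.9636·-4.3881 − -5.4013·3.4384 = +40.3525 (running +59.4566)
  i=3: -5.4013·-5.3206 − 1.6929·-4.3881 = +36.1670 (running +95.6236)
  i=4: 1.6929·1.2411 − 3.7645·-5.3206 = +22.1304 (running +117.7539)
Area = |Σ|/2 = |117.7539|/2 = 58.8770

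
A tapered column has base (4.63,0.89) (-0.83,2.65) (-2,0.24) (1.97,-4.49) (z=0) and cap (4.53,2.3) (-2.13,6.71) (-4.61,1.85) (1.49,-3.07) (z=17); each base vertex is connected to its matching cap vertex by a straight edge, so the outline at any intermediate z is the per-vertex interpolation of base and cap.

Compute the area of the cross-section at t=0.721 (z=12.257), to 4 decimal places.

Cross-section at t=0.721: each vertex is (1-t)·p0[i] + t·p1[i].
  v1: (1-0.721)·(4.63,0.89) + 0.721·(4.53,2.3) = (4.5579,1.9066)
  v2: (1-0.721)·(-0.83,2.65) + 0.721·(-2.13,6.71) = (-1.7673,5.5773)
  v3: (1-0.721)·(-2,0.24) + 0.721·(-4.61,1.85) = (-3.8818,1.4008)
  v4: (1-0.721)·(1.97,-4.49) + 0.721·(1.49,-3.07) = (1.6239,-3.4662)
Shoelace sum Σ(x_i·y_{i+1} − x_{i+1}·y_i):
  i=1: 4.5579·5.5773 − -1.7673·1.9066 = +28.7901 (running +28.7901)
  i=2: -1.7673·1.4008 − -3.8818·5.5773 = +19.1742 (running +47.9644)
  i=3: -3.8818·-3.4662 − 1.6239·1.4008 = +11.1802 (running +59.1446)
  i=4: 1.6239·1.9066 − 4.5579·-3.4662 = +18.8947 (running +78.0393)
Area = |Σ|/2 = |78.0393|/2 = 39.0196

Area at t=0.721: 39.0196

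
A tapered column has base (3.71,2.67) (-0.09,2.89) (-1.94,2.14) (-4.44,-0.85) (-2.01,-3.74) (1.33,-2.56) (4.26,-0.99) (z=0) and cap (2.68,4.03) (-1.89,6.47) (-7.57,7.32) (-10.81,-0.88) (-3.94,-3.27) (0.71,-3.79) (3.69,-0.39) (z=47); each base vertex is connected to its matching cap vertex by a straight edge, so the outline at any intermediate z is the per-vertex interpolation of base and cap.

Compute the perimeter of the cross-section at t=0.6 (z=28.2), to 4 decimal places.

Cross-section at t=0.6: each vertex is (1-t)·p0[i] + t·p1[i].
  v1: (1-0.6)·(3.71,2.67) + 0.6·(2.68,4.03) = (3.0920,3.4860)
  v2: (1-0.6)·(-0.09,2.89) + 0.6·(-1.89,6.47) = (-1.1700,5.0380)
  v3: (1-0.6)·(-1.94,2.14) + 0.6·(-7.57,7.32) = (-5.3180,5.2480)
  v4: (1-0.6)·(-4.44,-0.85) + 0.6·(-10.81,-0.88) = (-8.2620,-0.8680)
  v5: (1-0.6)·(-2.01,-3.74) + 0.6·(-3.94,-3.27) = (-3.1680,-3.4580)
  v6: (1-0.6)·(1.33,-2.56) + 0.6·(0.71,-3.79) = (0.9580,-3.2980)
  v7: (1-0.6)·(4.26,-0.99) + 0.6·(3.69,-0.39) = (3.9180,-0.6300)
Perimeter = Σ |v_{i+1} − v_i|:
  edge 1→2: √(-4.2620² + 1.5520²) = 4.5358 (running 4.5358)
  edge 2→3: √(-4.1480² + 0.2100²) = 4.1533 (running 8.6891)
  edge 3→4: √(-2.9440² + -6.1160²) = 6.7877 (running 15.4768)
  edge 4→5: √(5.0940² + -2.5900²) = 5.7146 (running 21.1914)
  edge 5→6: √(4.1260² + 0.1600²) = 4.1291 (running 25.3205)
  edge 6→7: √(2.9600² + 2.6680²) = 3.9849 (running 29.3055)
  edge 7→1: √(-0.8260² + 4.1160²) = 4.1981 (running 33.5035)
Perimeter = 33.5035

Perimeter at t=0.6: 33.5035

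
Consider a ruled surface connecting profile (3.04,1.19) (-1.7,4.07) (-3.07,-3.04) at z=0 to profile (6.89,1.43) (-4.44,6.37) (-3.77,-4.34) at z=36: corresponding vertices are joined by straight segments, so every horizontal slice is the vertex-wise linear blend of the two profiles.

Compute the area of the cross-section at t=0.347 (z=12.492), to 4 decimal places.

Cross-section at t=0.347: each vertex is (1-t)·p0[i] + t·p1[i].
  v1: (1-0.347)·(3.04,1.19) + 0.347·(6.89,1.43) = (4.3759,1.2733)
  v2: (1-0.347)·(-1.7,4.07) + 0.347·(-4.44,6.37) = (-2.6508,4.8681)
  v3: (1-0.347)·(-3.07,-3.04) + 0.347·(-3.77,-4.34) = (-3.3129,-3.4911)
Shoelace sum Σ(x_i·y_{i+1} − x_{i+1}·y_i):
  i=1: 4.3759·4.8681 − -2.6508·1.2733 = +24.6777 (running +24.6777)
  i=2: -2.6508·-3.4911 − -3.3129·4.8681 = +25.3817 (running +50.0594)
  i=3: -3.3129·1.2733 − 4.3759·-3.4911 = +11.0586 (running +61.1180)
Area = |Σ|/2 = |61.1180|/2 = 30.5590

Area at t=0.347: 30.5590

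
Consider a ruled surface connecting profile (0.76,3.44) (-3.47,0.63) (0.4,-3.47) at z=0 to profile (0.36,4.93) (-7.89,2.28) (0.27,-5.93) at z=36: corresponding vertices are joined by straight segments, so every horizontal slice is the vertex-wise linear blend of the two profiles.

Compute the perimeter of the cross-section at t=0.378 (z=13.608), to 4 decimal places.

Cross-section at t=0.378: each vertex is (1-t)·p0[i] + t·p1[i].
  v1: (1-0.378)·(0.76,3.44) + 0.378·(0.36,4.93) = (0.6088,4.0032)
  v2: (1-0.378)·(-3.47,0.63) + 0.378·(-7.89,2.28) = (-5.1408,1.2537)
  v3: (1-0.378)·(0.4,-3.47) + 0.378·(0.27,-5.93) = (0.3509,-4.3999)
Perimeter = Σ |v_{i+1} − v_i|:
  edge 1→2: √(-5.7496² + -2.7495²) = 6.3732 (running 6.3732)
  edge 2→3: √(5.4916² + -5.6536²) = 7.8817 (running 14.2548)
  edge 3→1: √(0.2579² + 8.4031²) = 8.4071 (running 22.6619)
Perimeter = 22.6619

Perimeter at t=0.378: 22.6619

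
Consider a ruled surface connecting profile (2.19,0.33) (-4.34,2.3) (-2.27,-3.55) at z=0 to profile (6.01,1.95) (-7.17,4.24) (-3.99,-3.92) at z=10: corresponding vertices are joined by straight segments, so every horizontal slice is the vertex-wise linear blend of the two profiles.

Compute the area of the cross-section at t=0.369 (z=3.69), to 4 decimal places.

Cross-section at t=0.369: each vertex is (1-t)·p0[i] + t·p1[i].
  v1: (1-0.369)·(2.19,0.33) + 0.369·(6.01,1.95) = (3.5996,0.9278)
  v2: (1-0.369)·(-4.34,2.3) + 0.369·(-7.17,4.24) = (-5.3843,3.0159)
  v3: (1-0.369)·(-2.27,-3.55) + 0.369·(-3.99,-3.92) = (-2.9047,-3.6865)
Shoelace sum Σ(x_i·y_{i+1} − x_{i+1}·y_i):
  i=1: 3.5996·3.0159 − -5.3843·0.9278 = +15.8512 (running +15.8512)
  i=2: -5.3843·-3.6865 − -2.9047·3.0159 = +28.6094 (running +44.4606)
  i=3: -2.9047·0.9278 − 3.5996·-3.6865 = +10.5751 (running +55.0357)
Area = |Σ|/2 = |55.0357|/2 = 27.5178

Area at t=0.369: 27.5178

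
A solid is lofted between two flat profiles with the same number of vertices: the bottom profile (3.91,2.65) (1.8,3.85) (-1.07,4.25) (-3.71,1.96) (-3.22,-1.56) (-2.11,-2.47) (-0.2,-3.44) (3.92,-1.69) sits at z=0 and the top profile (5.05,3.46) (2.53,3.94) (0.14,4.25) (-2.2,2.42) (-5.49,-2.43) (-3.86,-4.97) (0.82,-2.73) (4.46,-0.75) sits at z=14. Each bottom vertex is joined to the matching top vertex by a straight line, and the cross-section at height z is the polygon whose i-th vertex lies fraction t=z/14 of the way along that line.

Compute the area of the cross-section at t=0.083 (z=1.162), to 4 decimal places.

Area at t=0.083: 45.7900

Cross-section at t=0.083: each vertex is (1-t)·p0[i] + t·p1[i].
  v1: (1-0.083)·(3.91,2.65) + 0.083·(5.05,3.46) = (4.0046,2.7172)
  v2: (1-0.083)·(1.8,3.85) + 0.083·(2.53,3.94) = (1.8606,3.8575)
  v3: (1-0.083)·(-1.07,4.25) + 0.083·(0.14,4.25) = (-0.9696,4.2500)
  v4: (1-0.083)·(-3.71,1.96) + 0.083·(-2.2,2.42) = (-3.5847,1.9982)
  v5: (1-0.083)·(-3.22,-1.56) + 0.083·(-5.49,-2.43) = (-3.4084,-1.6322)
  v6: (1-0.083)·(-2.11,-2.47) + 0.083·(-3.86,-4.97) = (-2.2552,-2.6775)
  v7: (1-0.083)·(-0.2,-3.44) + 0.083·(0.82,-2.73) = (-0.1153,-3.3811)
  v8: (1-0.083)·(3.92,-1.69) + 0.083·(4.46,-0.75) = (3.9648,-1.6120)
Shoelace sum Σ(x_i·y_{i+1} − x_{i+1}·y_i):
  i=1: 4.0046·3.8575 − 1.8606·2.7172 = +10.3921 (running +10.3921)
  i=2: 1.8606·4.2500 − -0.9696·3.8575 = +11.6476 (running +22.0396)
  i=3: -0.9696·1.9982 − -3.5847·4.2500 = +13.2975 (running +35.3371)
  i=4: -3.5847·-1.6322 − -3.4084·1.9982 = +12.6616 (running +47.9987)
  i=5: -3.4084·-2.6775 − -2.2552·-1.6322 = +5.4450 (running +53.4436)
  i=6: -2.2552·-3.3811 − -0.1153·-2.6775 = +7.3163 (running +60.7600)
  i=7: -0.1153·-1.6120 − 3.9648·-3.3811 = +13.5913 (running +74.3512)
  i=8: 3.9648·2.7172 − 4.0046·-1.6120 = +17.2287 (running +91.5799)
Area = |Σ|/2 = |91.5799|/2 = 45.7900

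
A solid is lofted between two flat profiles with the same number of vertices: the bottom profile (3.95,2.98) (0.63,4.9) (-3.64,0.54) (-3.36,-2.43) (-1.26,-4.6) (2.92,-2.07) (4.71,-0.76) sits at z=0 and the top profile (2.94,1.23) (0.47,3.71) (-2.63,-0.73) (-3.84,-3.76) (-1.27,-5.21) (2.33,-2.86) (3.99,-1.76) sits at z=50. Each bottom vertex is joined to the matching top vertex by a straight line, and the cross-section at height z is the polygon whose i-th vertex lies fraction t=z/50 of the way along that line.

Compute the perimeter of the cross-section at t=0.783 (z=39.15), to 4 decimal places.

Perimeter at t=0.783: 24.9605

Cross-section at t=0.783: each vertex is (1-t)·p0[i] + t·p1[i].
  v1: (1-0.783)·(3.95,2.98) + 0.783·(2.94,1.23) = (3.1592,1.6098)
  v2: (1-0.783)·(0.63,4.9) + 0.783·(0.47,3.71) = (0.5047,3.9682)
  v3: (1-0.783)·(-3.64,0.54) + 0.783·(-2.63,-0.73) = (-2.8492,-0.4544)
  v4: (1-0.783)·(-3.36,-2.43) + 0.783·(-3.84,-3.76) = (-3.7358,-3.4714)
  v5: (1-0.783)·(-1.26,-4.6) + 0.783·(-1.27,-5.21) = (-1.2678,-5.0776)
  v6: (1-0.783)·(2.92,-2.07) + 0.783·(2.33,-2.86) = (2.4580,-2.6886)
  v7: (1-0.783)·(4.71,-0.76) + 0.783·(3.99,-1.76) = (4.1462,-1.5430)
Perimeter = Σ |v_{i+1} − v_i|:
  edge 1→2: √(-2.6545² + 2.3585²) = 3.5508 (running 3.5508)
  edge 2→3: √(-3.3539² + -4.4226²) = 5.5505 (running 9.1014)
  edge 3→4: √(-0.8867² + -3.0170²) = 3.1446 (running 12.2459)
  edge 4→5: √(2.4680² + -1.6062²) = 2.9447 (running 15.1906)
  edge 5→6: √(3.7259² + 2.3891²) = 4.4260 (running 19.6166)
  edge 6→7: √(1.6882² + 1.1456²) = 2.0402 (running 21.6568)
  edge 7→1: √(-0.9871² + 3.1528²) = 3.3037 (running 24.9605)
Perimeter = 24.9605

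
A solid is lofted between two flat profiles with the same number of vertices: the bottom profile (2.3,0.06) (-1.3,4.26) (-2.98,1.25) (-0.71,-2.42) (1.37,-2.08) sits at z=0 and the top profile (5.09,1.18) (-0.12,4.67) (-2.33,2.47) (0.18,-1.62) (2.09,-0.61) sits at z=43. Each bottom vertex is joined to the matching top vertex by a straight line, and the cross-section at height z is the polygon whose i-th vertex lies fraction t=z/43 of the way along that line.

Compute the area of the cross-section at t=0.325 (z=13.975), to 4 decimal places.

Area at t=0.325: 20.8808

Cross-section at t=0.325: each vertex is (1-t)·p0[i] + t·p1[i].
  v1: (1-0.325)·(2.3,0.06) + 0.325·(5.09,1.18) = (3.2067,0.4240)
  v2: (1-0.325)·(-1.3,4.26) + 0.325·(-0.12,4.67) = (-0.9165,4.3933)
  v3: (1-0.325)·(-2.98,1.25) + 0.325·(-2.33,2.47) = (-2.7688,1.6465)
  v4: (1-0.325)·(-0.71,-2.42) + 0.325·(0.18,-1.62) = (-0.4208,-2.1600)
  v5: (1-0.325)·(1.37,-2.08) + 0.325·(2.09,-0.61) = (1.6040,-1.6023)
Shoelace sum Σ(x_i·y_{i+1} − x_{i+1}·y_i):
  i=1: 3.2067·4.3933 − -0.9165·0.4240 = +14.4767 (running +14.4767)
  i=2: -0.9165·1.6465 − -2.7688·4.3933 = +10.6548 (running +25.1314)
  i=3: -2.7688·-2.1600 − -0.4208·1.6465 = +6.6733 (running +31.8047)
  i=4: -0.4208·-1.6023 − 1.6040·-2.1600 = +4.1388 (running +35.9435)
  i=5: 1.6040·0.4240 − 3.2067·-1.6023 = +5.8181 (running +41.7616)
Area = |Σ|/2 = |41.7616|/2 = 20.8808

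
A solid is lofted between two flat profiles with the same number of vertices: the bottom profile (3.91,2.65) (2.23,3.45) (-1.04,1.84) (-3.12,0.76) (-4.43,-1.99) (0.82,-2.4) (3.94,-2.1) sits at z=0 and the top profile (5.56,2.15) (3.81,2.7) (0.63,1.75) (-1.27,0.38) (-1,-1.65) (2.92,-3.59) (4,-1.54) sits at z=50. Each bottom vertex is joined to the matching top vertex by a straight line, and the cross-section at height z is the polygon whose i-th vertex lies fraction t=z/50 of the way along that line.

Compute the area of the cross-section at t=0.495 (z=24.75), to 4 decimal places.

Cross-section at t=0.495: each vertex is (1-t)·p0[i] + t·p1[i].
  v1: (1-0.495)·(3.91,2.65) + 0.495·(5.56,2.15) = (4.7268,2.4025)
  v2: (1-0.495)·(2.23,3.45) + 0.495·(3.81,2.7) = (3.0121,3.0788)
  v3: (1-0.495)·(-1.04,1.84) + 0.495·(0.63,1.75) = (-0.2133,1.7954)
  v4: (1-0.495)·(-3.12,0.76) + 0.495·(-1.27,0.38) = (-2.2043,0.5719)
  v5: (1-0.495)·(-4.43,-1.99) + 0.495·(-1,-1.65) = (-2.7321,-1.8217)
  v6: (1-0.495)·(0.82,-2.4) + 0.495·(2.92,-3.59) = (1.8595,-2.9890)
  v7: (1-0.495)·(3.94,-2.1) + 0.495·(4,-1.54) = (3.9697,-1.8228)
Shoelace sum Σ(x_i·y_{i+1} − x_{i+1}·y_i):
  i=1: 4.7268·3.0788 − 3.0121·2.4025 = +7.3159 (running +7.3159)
  i=2: 3.0121·1.7954 − -0.2133·3.0788 = +6.0649 (running +13.3808)
  i=3: -0.2133·0.5719 − -2.2043·1.7954 = +3.8356 (running +17.2164)
  i=4: -2.2043·-1.8217 − -2.7321·0.5719 = +5.5780 (running +22.7944)
  i=5: -2.7321·-2.9890 − 1.8595·-1.8217 = +11.5540 (running +34.3484)
  i=6: 1.8595·-1.8228 − 3.9697·-2.9890 = +8.4761 (running +42.8246)
  i=7: 3.9697·2.4025 − 4.7268·-1.8228 = +18.1531 (running +60.9777)
Area = |Σ|/2 = |60.9777|/2 = 30.4888

Area at t=0.495: 30.4888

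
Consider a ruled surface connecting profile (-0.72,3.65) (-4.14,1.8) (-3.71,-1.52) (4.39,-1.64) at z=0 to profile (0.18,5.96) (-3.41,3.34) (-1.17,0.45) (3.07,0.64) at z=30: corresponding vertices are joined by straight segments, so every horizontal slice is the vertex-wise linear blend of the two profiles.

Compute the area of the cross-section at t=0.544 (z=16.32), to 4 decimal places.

Cross-section at t=0.544: each vertex is (1-t)·p0[i] + t·p1[i].
  v1: (1-0.544)·(-0.72,3.65) + 0.544·(0.18,5.96) = (-0.2304,4.9066)
  v2: (1-0.544)·(-4.14,1.8) + 0.544·(-3.41,3.34) = (-3.7429,2.6378)
  v3: (1-0.544)·(-3.71,-1.52) + 0.544·(-1.17,0.45) = (-2.3282,-0.4483)
  v4: (1-0.544)·(4.39,-1.64) + 0.544·(3.07,0.64) = (3.6719,-0.3997)
Shoelace sum Σ(x_i·y_{i+1} − x_{i+1}·y_i):
  i=1: -0.2304·2.6378 − -3.7429·4.9066 = +17.7572 (running +17.7572)
  i=2: -3.7429·-0.4483 − -2.3282·2.6378 = +7.8193 (running +25.5766)
  i=3: -2.3282·-0.3997 − 3.6719·-0.4483 = +2.5767 (running +28.1533)
  i=4: 3.6719·4.9066 − -0.2304·-0.3997 = +17.9247 (running +46.0780)
Area = |Σ|/2 = |46.0780|/2 = 23.0390

Area at t=0.544: 23.0390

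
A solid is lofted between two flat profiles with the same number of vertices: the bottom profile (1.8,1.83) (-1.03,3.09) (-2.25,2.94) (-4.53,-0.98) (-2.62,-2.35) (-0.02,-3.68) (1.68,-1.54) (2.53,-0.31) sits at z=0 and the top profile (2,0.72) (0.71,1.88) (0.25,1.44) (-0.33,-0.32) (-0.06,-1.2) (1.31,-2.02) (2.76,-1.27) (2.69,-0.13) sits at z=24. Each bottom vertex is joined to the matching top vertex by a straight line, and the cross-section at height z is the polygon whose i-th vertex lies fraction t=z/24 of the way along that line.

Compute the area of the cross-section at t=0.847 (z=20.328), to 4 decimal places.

Area at t=0.847: 10.1410

Cross-section at t=0.847: each vertex is (1-t)·p0[i] + t·p1[i].
  v1: (1-0.847)·(1.8,1.83) + 0.847·(2,0.72) = (1.9694,0.8898)
  v2: (1-0.847)·(-1.03,3.09) + 0.847·(0.71,1.88) = (0.4438,2.0651)
  v3: (1-0.847)·(-2.25,2.94) + 0.847·(0.25,1.44) = (-0.1325,1.6695)
  v4: (1-0.847)·(-4.53,-0.98) + 0.847·(-0.33,-0.32) = (-0.9726,-0.4210)
  v5: (1-0.847)·(-2.62,-2.35) + 0.847·(-0.06,-1.2) = (-0.4517,-1.3760)
  v6: (1-0.847)·(-0.02,-3.68) + 0.847·(1.31,-2.02) = (1.1065,-2.2740)
  v7: (1-0.847)·(1.68,-1.54) + 0.847·(2.76,-1.27) = (2.5948,-1.3113)
  v8: (1-0.847)·(2.53,-0.31) + 0.847·(2.69,-0.13) = (2.6655,-0.1575)
Shoelace sum Σ(x_i·y_{i+1} − x_{i+1}·y_i):
  i=1: 1.9694·2.0651 − 0.4438·0.8898 = +3.6722 (running +3.6722)
  i=2: 0.4438·1.6695 − -0.1325·2.0651 = +1.0145 (running +4.6867)
  i=3: -0.1325·-0.4210 − -0.9726·1.6695 = +1.6795 (running +6.3662)
  i=4: -0.9726·-1.3760 − -0.4517·-0.4210 = +1.1481 (running +7.5143)
  i=5: -0.4517·-2.2740 − 1.1065·-1.3760 = +2.5496 (running +10.0639)
  i=6: 1.1065·-1.3113 − 2.5948·-2.2740 = +4.4495 (running +14.5134)
  i=7: 2.5948·-0.1575 − 2.6655·-1.3113 = +3.0865 (running +17.5999)
  i=8: 2.6655·0.8898 − 1.9694·-0.1575 = +2.6821 (running +20.2821)
Area = |Σ|/2 = |20.2821|/2 = 10.1410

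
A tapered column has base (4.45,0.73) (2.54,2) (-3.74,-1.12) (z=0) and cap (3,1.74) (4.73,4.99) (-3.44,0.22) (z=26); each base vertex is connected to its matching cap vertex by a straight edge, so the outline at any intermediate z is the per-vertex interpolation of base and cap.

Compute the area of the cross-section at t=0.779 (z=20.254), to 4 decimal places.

Cross-section at t=0.779: each vertex is (1-t)·p0[i] + t·p1[i].
  v1: (1-0.779)·(4.45,0.73) + 0.779·(3,1.74) = (3.3205,1.5168)
  v2: (1-0.779)·(2.54,2) + 0.779·(4.73,4.99) = (4.2460,4.3292)
  v3: (1-0.779)·(-3.74,-1.12) + 0.779·(-3.44,0.22) = (-3.5063,-0.0761)
Shoelace sum Σ(x_i·y_{i+1} − x_{i+1}·y_i):
  i=1: 3.3205·4.3292 − 4.2460·1.5168 = +7.9346 (running +7.9346)
  i=2: 4.2460·-0.0761 − -3.5063·4.3292 = +14.8562 (running +22.7908)
  i=3: -3.5063·1.5168 − 3.3205·-0.0761 = -5.0655 (running +17.7253)
Area = |Σ|/2 = |17.7253|/2 = 8.8627

Area at t=0.779: 8.8627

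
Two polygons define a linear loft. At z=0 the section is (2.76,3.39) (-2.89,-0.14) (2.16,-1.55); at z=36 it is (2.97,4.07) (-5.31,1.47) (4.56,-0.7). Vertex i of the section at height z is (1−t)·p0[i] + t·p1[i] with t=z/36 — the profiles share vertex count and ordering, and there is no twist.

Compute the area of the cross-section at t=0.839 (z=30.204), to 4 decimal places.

Cross-section at t=0.839: each vertex is (1-t)·p0[i] + t·p1[i].
  v1: (1-0.839)·(2.76,3.39) + 0.839·(2.97,4.07) = (2.9362,3.9605)
  v2: (1-0.839)·(-2.89,-0.14) + 0.839·(-5.31,1.47) = (-4.9204,1.2108)
  v3: (1-0.839)·(2.16,-1.55) + 0.839·(4.56,-0.7) = (4.1736,-0.8368)
Shoelace sum Σ(x_i·y_{i+1} − x_{i+1}·y_i):
  i=1: 2.9362·1.2108 − -4.9204·3.9605 = +23.0424 (running +23.0424)
  i=2: -4.9204·-0.8368 − 4.1736·1.2108 = -0.9357 (running +22.1066)
  i=3: 4.1736·3.9605 − 2.9362·-0.8368 = +18.9868 (running +41.0934)
Area = |Σ|/2 = |41.0934|/2 = 20.5467

Area at t=0.839: 20.5467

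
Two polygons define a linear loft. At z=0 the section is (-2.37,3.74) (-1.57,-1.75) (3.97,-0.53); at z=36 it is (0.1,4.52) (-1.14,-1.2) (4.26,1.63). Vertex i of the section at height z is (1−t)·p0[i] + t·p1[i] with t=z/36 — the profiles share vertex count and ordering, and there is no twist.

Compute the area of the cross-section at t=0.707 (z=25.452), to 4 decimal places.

Area at t=0.707: 14.6206

Cross-section at t=0.707: each vertex is (1-t)·p0[i] + t·p1[i].
  v1: (1-0.707)·(-2.37,3.74) + 0.707·(0.1,4.52) = (-0.6237,4.2915)
  v2: (1-0.707)·(-1.57,-1.75) + 0.707·(-1.14,-1.2) = (-1.2660,-1.3611)
  v3: (1-0.707)·(3.97,-0.53) + 0.707·(4.26,1.63) = (4.1750,0.9971)
Shoelace sum Σ(x_i·y_{i+1} − x_{i+1}·y_i):
  i=1: -0.6237·-1.3611 − -1.2660·4.2915 = +6.2819 (running +6.2819)
  i=2: -1.2660·0.9971 − 4.1750·-1.3611 = +4.4205 (running +10.7024)
  i=3: 4.1750·4.2915 − -0.6237·0.9971 = +18.5389 (running +29.2413)
Area = |Σ|/2 = |29.2413|/2 = 14.6206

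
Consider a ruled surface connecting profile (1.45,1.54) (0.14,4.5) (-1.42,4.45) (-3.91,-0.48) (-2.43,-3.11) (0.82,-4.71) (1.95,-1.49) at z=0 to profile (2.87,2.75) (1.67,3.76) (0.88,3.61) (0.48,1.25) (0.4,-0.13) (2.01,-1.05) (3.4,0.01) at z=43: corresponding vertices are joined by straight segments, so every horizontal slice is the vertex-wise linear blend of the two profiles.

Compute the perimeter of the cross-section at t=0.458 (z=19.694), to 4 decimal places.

Cross-section at t=0.458: each vertex is (1-t)·p0[i] + t·p1[i].
  v1: (1-0.458)·(1.45,1.54) + 0.458·(2.87,2.75) = (2.1004,2.0942)
  v2: (1-0.458)·(0.14,4.5) + 0.458·(1.67,3.76) = (0.8407,4.1611)
  v3: (1-0.458)·(-1.42,4.45) + 0.458·(0.88,3.61) = (-0.3666,4.0653)
  v4: (1-0.458)·(-3.91,-0.48) + 0.458·(0.48,1.25) = (-1.8994,0.3123)
  v5: (1-0.458)·(-2.43,-3.11) + 0.458·(0.4,-0.13) = (-1.1339,-1.7452)
  v6: (1-0.458)·(0.82,-4.71) + 0.458·(2.01,-1.05) = (1.3650,-3.0337)
  v7: (1-0.458)·(1.95,-1.49) + 0.458·(3.4,0.01) = (2.6141,-0.8030)
Perimeter = Σ |v_{i+1} − v_i|:
  edge 1→2: √(-1.2596² + 2.0669²) = 2.4205 (running 2.4205)
  edge 2→3: √(-1.2073² + -0.0958²) = 1.2111 (running 3.6316)
  edge 3→4: √(-1.5328² + -3.7529²) = 4.0539 (running 7.6855)
  edge 4→5: √(0.7655² + -2.0575²) = 2.1953 (running 9.8808)
  edge 5→6: √(2.4989² + -1.2886²) = 2.8115 (running 12.6923)
  edge 6→7: √(1.2491² + 2.2307²) = 2.5566 (running 15.2490)
  edge 7→1: √(-0.5137² + 2.8972²) = 2.9424 (running 18.1913)
Perimeter = 18.1913

Perimeter at t=0.458: 18.1913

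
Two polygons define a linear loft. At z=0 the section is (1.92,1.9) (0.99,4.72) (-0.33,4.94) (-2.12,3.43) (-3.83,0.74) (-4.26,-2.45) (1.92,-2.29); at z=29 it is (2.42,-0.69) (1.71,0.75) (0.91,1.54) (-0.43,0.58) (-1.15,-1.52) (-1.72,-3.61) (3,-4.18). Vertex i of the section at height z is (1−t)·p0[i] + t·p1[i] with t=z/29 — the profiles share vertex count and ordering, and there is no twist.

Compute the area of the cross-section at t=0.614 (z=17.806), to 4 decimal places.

Cross-section at t=0.614: each vertex is (1-t)·p0[i] + t·p1[i].
  v1: (1-0.614)·(1.92,1.9) + 0.614·(2.42,-0.69) = (2.2270,0.3097)
  v2: (1-0.614)·(0.99,4.72) + 0.614·(1.71,0.75) = (1.4321,2.2824)
  v3: (1-0.614)·(-0.33,4.94) + 0.614·(0.91,1.54) = (0.4314,2.8524)
  v4: (1-0.614)·(-2.12,3.43) + 0.614·(-0.43,0.58) = (-1.0823,1.6801)
  v5: (1-0.614)·(-3.83,0.74) + 0.614·(-1.15,-1.52) = (-2.1845,-0.6476)
  v6: (1-0.614)·(-4.26,-2.45) + 0.614·(-1.72,-3.61) = (-2.7004,-3.1622)
  v7: (1-0.614)·(1.92,-2.29) + 0.614·(3,-4.18) = (2.5831,-3.4505)
Shoelace sum Σ(x_i·y_{i+1} − x_{i+1}·y_i):
  i=1: 2.2270·2.2824 − 1.4321·0.3097 = +4.6394 (running +4.6394)
  i=2: 1.4321·2.8524 − 0.4314·2.2824 = +3.1003 (running +7.7397)
  i=3: 0.4314·1.6801 − -1.0823·2.8524 = +3.8120 (running +11.5517)
  i=4: -1.0823·-0.6476 − -2.1845·1.6801 = +4.3711 (running +15.9228)
  i=5: -2.1845·-3.1622 − -2.7004·-0.6476 = +5.1589 (running +21.0817)
  i=6: -2.7004·-3.4505 − 2.5831·-3.1622 = +17.4862 (running +38.5679)
  i=7: 2.5831·0.3097 − 2.2270·-3.4505 = +8.4843 (running +47.0522)
Area = |Σ|/2 = |47.0522|/2 = 23.5261

Area at t=0.614: 23.5261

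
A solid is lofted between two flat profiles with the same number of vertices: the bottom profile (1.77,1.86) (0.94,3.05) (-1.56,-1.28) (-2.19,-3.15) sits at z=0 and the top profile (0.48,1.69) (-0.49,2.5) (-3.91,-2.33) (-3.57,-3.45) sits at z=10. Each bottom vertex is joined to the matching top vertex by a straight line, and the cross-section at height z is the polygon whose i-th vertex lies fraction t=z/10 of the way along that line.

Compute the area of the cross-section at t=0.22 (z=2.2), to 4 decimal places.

Area at t=0.22: 5.7492

Cross-section at t=0.22: each vertex is (1-t)·p0[i] + t·p1[i].
  v1: (1-0.22)·(1.77,1.86) + 0.22·(0.48,1.69) = (1.4862,1.8226)
  v2: (1-0.22)·(0.94,3.05) + 0.22·(-0.49,2.5) = (0.6254,2.9290)
  v3: (1-0.22)·(-1.56,-1.28) + 0.22·(-3.91,-2.33) = (-2.0770,-1.5110)
  v4: (1-0.22)·(-2.19,-3.15) + 0.22·(-3.57,-3.45) = (-2.4936,-3.2160)
Shoelace sum Σ(x_i·y_{i+1} − x_{i+1}·y_i):
  i=1: 1.4862·2.9290 − 0.6254·1.8226 = +3.2132 (running +3.2132)
  i=2: 0.6254·-1.5110 − -2.0770·2.9290 = +5.1386 (running +8.3518)
  i=3: -2.0770·-3.2160 − -2.4936·-1.5110 = +2.9118 (running +11.2636)
  i=4: -2.4936·1.8226 − 1.4862·-3.2160 = +0.2348 (running +11.4984)
Area = |Σ|/2 = |11.4984|/2 = 5.7492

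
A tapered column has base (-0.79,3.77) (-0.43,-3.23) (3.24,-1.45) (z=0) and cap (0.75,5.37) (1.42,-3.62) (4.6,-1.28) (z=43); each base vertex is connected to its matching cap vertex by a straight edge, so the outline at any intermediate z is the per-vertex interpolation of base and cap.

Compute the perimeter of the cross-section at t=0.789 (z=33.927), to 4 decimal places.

Cross-section at t=0.789: each vertex is (1-t)·p0[i] + t·p1[i].
  v1: (1-0.789)·(-0.79,3.77) + 0.789·(0.75,5.37) = (0.4251,5.0324)
  v2: (1-0.789)·(-0.43,-3.23) + 0.789·(1.42,-3.62) = (1.0296,-3.5377)
  v3: (1-0.789)·(3.24,-1.45) + 0.789·(4.6,-1.28) = (4.3130,-1.3159)
Perimeter = Σ |v_{i+1} − v_i|:
  edge 1→2: √(0.6046² + -8.5701²) = 8.5914 (running 8.5914)
  edge 2→3: √(3.2834² + 2.2218²) = 3.9645 (running 12.5559)
  edge 3→1: √(-3.8880² + 6.3483²) = 7.4443 (running 20.0002)
Perimeter = 20.0002

Perimeter at t=0.789: 20.0002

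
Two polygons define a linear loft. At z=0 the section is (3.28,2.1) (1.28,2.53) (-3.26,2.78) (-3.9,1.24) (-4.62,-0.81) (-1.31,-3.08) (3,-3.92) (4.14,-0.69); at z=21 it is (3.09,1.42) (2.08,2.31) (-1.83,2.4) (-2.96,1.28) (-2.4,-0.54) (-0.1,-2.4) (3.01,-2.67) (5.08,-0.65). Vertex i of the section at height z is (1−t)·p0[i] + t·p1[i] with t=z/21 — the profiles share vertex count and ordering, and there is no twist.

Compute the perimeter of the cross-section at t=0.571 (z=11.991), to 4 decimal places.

Perimeter at t=0.571: 22.2118

Cross-section at t=0.571: each vertex is (1-t)·p0[i] + t·p1[i].
  v1: (1-0.571)·(3.28,2.1) + 0.571·(3.09,1.42) = (3.1715,1.7117)
  v2: (1-0.571)·(1.28,2.53) + 0.571·(2.08,2.31) = (1.7368,2.4044)
  v3: (1-0.571)·(-3.26,2.78) + 0.571·(-1.83,2.4) = (-2.4435,2.5630)
  v4: (1-0.571)·(-3.9,1.24) + 0.571·(-2.96,1.28) = (-3.3633,1.2628)
  v5: (1-0.571)·(-4.62,-0.81) + 0.571·(-2.4,-0.54) = (-3.3524,-0.6558)
  v6: (1-0.571)·(-1.31,-3.08) + 0.571·(-0.1,-2.4) = (-0.6191,-2.6917)
  v7: (1-0.571)·(3,-3.92) + 0.571·(3.01,-2.67) = (3.0057,-3.2062)
  v8: (1-0.571)·(4.14,-0.69) + 0.571·(5.08,-0.65) = (4.6767,-0.6672)
Perimeter = Σ |v_{i+1} − v_i|:
  edge 1→2: √(-1.4347² + 0.6927²) = 1.5932 (running 1.5932)
  edge 2→3: √(-4.1803² + 0.1586²) = 4.1833 (running 5.7764)
  edge 3→4: √(-0.9198² + -1.3002²) = 1.5926 (running 7.3691)
  edge 4→5: √(0.0109² + -1.9187²) = 1.9187 (running 9.2878)
  edge 5→6: √(2.7333² + -2.0359²) = 3.4082 (running 12.6960)
  edge 6→7: √(3.6248² + -0.5145²) = 3.6611 (running 16.3571)
  edge 7→8: √(1.6710² + 2.5391²) = 3.0396 (running 19.3967)
  edge 8→1: √(-1.5052² + 2.3789²) = 2.8151 (running 22.2118)
Perimeter = 22.2118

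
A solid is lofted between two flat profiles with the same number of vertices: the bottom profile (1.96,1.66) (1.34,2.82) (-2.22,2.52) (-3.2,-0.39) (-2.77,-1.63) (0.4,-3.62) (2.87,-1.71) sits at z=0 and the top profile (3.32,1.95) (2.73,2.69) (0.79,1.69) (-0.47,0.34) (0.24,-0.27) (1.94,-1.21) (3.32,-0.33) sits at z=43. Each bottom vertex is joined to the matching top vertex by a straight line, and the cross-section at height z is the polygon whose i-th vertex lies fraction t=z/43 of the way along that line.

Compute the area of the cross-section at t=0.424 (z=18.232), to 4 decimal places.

Cross-section at t=0.424: each vertex is (1-t)·p0[i] + t·p1[i].
  v1: (1-0.424)·(1.96,1.66) + 0.424·(3.32,1.95) = (2.5366,1.7830)
  v2: (1-0.424)·(1.34,2.82) + 0.424·(2.73,2.69) = (1.9294,2.7649)
  v3: (1-0.424)·(-2.22,2.52) + 0.424·(0.79,1.69) = (-0.9438,2.1681)
  v4: (1-0.424)·(-3.2,-0.39) + 0.424·(-0.47,0.34) = (-2.0425,-0.0805)
  v5: (1-0.424)·(-2.77,-1.63) + 0.424·(0.24,-0.27) = (-1.4938,-1.0534)
  v6: (1-0.424)·(0.4,-3.62) + 0.424·(1.94,-1.21) = (1.0530,-2.5982)
  v7: (1-0.424)·(2.87,-1.71) + 0.424·(3.32,-0.33) = (3.0608,-1.1249)
Shoelace sum Σ(x_i·y_{i+1} − x_{i+1}·y_i):
  i=1: 2.5366·2.7649 − 1.9294·1.7830 = +3.5735 (running +3.5735)
  i=2: 1.9294·2.1681 − -0.9438·2.7649 = +6.7924 (running +10.3659)
  i=3: -0.9438·-0.0805 − -2.0425·2.1681 = +4.5042 (running +14.8701)
  i=4: -2.0425·-1.0534 − -1.4938·-0.0805 = +2.0312 (running +16.9014)
  i=5: -1.4938·-2.5982 − 1.0530·-1.0534 = +4.9902 (running +21.8916)
  i=6: 1.0530·-1.1249 − 3.0608·-2.5982 = +6.7680 (running +28.6596)
  i=7: 3.0608·1.7830 − 2.5366·-1.1249 = +8.3107 (running +36.9703)
Area = |Σ|/2 = |36.9703|/2 = 18.4851

Area at t=0.424: 18.4851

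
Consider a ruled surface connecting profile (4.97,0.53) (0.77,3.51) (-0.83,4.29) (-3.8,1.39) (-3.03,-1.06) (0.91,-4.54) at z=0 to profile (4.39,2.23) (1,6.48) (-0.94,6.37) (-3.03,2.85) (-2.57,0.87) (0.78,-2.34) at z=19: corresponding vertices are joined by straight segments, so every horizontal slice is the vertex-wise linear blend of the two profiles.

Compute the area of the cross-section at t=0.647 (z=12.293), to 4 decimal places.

Area at t=0.647: 39.9092

Cross-section at t=0.647: each vertex is (1-t)·p0[i] + t·p1[i].
  v1: (1-0.647)·(4.97,0.53) + 0.647·(4.39,2.23) = (4.5947,1.6299)
  v2: (1-0.647)·(0.77,3.51) + 0.647·(1,6.48) = (0.9188,5.4316)
  v3: (1-0.647)·(-0.83,4.29) + 0.647·(-0.94,6.37) = (-0.9012,5.6358)
  v4: (1-0.647)·(-3.8,1.39) + 0.647·(-3.03,2.85) = (-3.3018,2.3346)
  v5: (1-0.647)·(-3.03,-1.06) + 0.647·(-2.57,0.87) = (-2.7324,0.1887)
  v6: (1-0.647)·(0.91,-4.54) + 0.647·(0.78,-2.34) = (0.8259,-3.1166)
Shoelace sum Σ(x_i·y_{i+1} − x_{i+1}·y_i):
  i=1: 4.5947·5.4316 − 0.9188·1.6299 = +23.4592 (running +23.4592)
  i=2: 0.9188·5.6358 − -0.9012·5.4316 = +10.0730 (running +33.5322)
  i=3: -0.9012·2.3346 − -3.3018·5.6358 = +16.5043 (running +50.0365)
  i=4: -3.3018·0.1887 − -2.7324·2.3346 = +5.7560 (running +55.7925)
  i=5: -2.7324·-3.1166 − 0.8259·0.1887 = +8.3599 (running +64.1523)
  i=6: 0.8259·1.6299 − 4.5947·-3.1166 = +15.6661 (running +79.8184)
Area = |Σ|/2 = |79.8184|/2 = 39.9092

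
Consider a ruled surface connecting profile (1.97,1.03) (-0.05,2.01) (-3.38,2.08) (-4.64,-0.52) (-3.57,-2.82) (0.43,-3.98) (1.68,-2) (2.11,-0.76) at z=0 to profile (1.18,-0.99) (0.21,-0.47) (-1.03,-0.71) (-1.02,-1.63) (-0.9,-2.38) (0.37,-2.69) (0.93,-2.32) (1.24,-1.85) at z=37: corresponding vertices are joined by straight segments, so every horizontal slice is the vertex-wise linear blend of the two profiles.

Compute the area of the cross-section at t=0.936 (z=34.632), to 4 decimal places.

Cross-section at t=0.936: each vertex is (1-t)·p0[i] + t·p1[i].
  v1: (1-0.936)·(1.97,1.03) + 0.936·(1.18,-0.99) = (1.2306,-0.8607)
  v2: (1-0.936)·(-0.05,2.01) + 0.936·(0.21,-0.47) = (0.1934,-0.3113)
  v3: (1-0.936)·(-3.38,2.08) + 0.936·(-1.03,-0.71) = (-1.1804,-0.5314)
  v4: (1-0.936)·(-4.64,-0.52) + 0.936·(-1.02,-1.63) = (-1.2517,-1.5590)
  v5: (1-0.936)·(-3.57,-2.82) + 0.936·(-0.9,-2.38) = (-1.0709,-2.4082)
  v6: (1-0.936)·(0.43,-3.98) + 0.936·(0.37,-2.69) = (0.3738,-2.7726)
  v7: (1-0.936)·(1.68,-2) + 0.936·(0.93,-2.32) = (0.9780,-2.2995)
  v8: (1-0.936)·(2.11,-0.76) + 0.936·(1.24,-1.85) = (1.2957,-1.7802)
Shoelace sum Σ(x_i·y_{i+1} − x_{i+1}·y_i):
  i=1: 1.2306·-0.3113 − 0.1934·-0.8607 = -0.2166 (running -0.2166)
  i=2: 0.1934·-0.5314 − -1.1804·-0.3113 = -0.4702 (running -0.6868)
  i=3: -1.1804·-1.5590 − -1.2517·-0.5314 = +1.1750 (running +0.4882)
  i=4: -1.2517·-2.4082 − -1.0709·-1.5590 = +1.3448 (running +1.8330)
  i=5: -1.0709·-2.7726 − 0.3738·-2.4082 = +3.8693 (running +5.7023)
  i=6: 0.3738·-2.2995 − 0.9780·-2.7726 = +1.8519 (running +7.5542)
  i=7: 0.9780·-1.7802 − 1.2957·-2.2995 = +1.2384 (running +8.7926)
  i=8: 1.2957·-0.8607 − 1.2306·-1.7802 = +1.0755 (running +9.8681)
Area = |Σ|/2 = |9.8681|/2 = 4.9340

Area at t=0.936: 4.9340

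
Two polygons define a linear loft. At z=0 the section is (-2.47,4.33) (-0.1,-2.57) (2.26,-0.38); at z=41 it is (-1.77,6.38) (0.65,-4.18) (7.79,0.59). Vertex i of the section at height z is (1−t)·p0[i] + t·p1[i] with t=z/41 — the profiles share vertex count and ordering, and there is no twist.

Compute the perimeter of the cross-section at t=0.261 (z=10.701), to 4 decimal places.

Cross-section at t=0.261: each vertex is (1-t)·p0[i] + t·p1[i].
  v1: (1-0.261)·(-2.47,4.33) + 0.261·(-1.77,6.38) = (-2.2873,4.8651)
  v2: (1-0.261)·(-0.1,-2.57) + 0.261·(0.65,-4.18) = (0.0958,-2.9902)
  v3: (1-0.261)·(2.26,-0.38) + 0.261·(7.79,0.59) = (3.7033,-0.1268)
Perimeter = Σ |v_{i+1} − v_i|:
  edge 1→2: √(2.3831² + -7.8553²) = 8.2088 (running 8.2088)
  edge 2→3: √(3.6076² + 2.8634²) = 4.6058 (running 12.8146)
  edge 3→1: √(-5.9906² + 4.9919²) = 7.7979 (running 20.6125)
Perimeter = 20.6125

Perimeter at t=0.261: 20.6125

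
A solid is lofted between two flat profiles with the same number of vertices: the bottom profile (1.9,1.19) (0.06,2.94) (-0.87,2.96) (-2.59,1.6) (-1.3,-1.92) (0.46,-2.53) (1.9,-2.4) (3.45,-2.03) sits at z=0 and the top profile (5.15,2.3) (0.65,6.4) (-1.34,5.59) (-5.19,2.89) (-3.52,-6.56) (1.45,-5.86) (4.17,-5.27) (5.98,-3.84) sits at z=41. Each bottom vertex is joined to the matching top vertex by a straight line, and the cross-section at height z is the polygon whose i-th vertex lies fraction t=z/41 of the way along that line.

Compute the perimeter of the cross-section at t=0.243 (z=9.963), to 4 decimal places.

Cross-section at t=0.243: each vertex is (1-t)·p0[i] + t·p1[i].
  v1: (1-0.243)·(1.9,1.19) + 0.243·(5.15,2.3) = (2.6898,1.4597)
  v2: (1-0.243)·(0.06,2.94) + 0.243·(0.65,6.4) = (0.2034,3.7808)
  v3: (1-0.243)·(-0.87,2.96) + 0.243·(-1.34,5.59) = (-0.9842,3.5991)
  v4: (1-0.243)·(-2.59,1.6) + 0.243·(-5.19,2.89) = (-3.2218,1.9135)
  v5: (1-0.243)·(-1.3,-1.92) + 0.243·(-3.52,-6.56) = (-1.8395,-3.0475)
  v6: (1-0.243)·(0.46,-2.53) + 0.243·(1.45,-5.86) = (0.7006,-3.3392)
  v7: (1-0.243)·(1.9,-2.4) + 0.243·(4.17,-5.27) = (2.4516,-3.0974)
  v8: (1-0.243)·(3.45,-2.03) + 0.243·(5.98,-3.84) = (4.0648,-2.4698)
Perimeter = Σ |v_{i+1} − v_i|:
  edge 1→2: √(-2.4864² + 2.3211²) = 3.4014 (running 3.4014)
  edge 2→3: √(-1.1876² + -0.1817²) = 1.2014 (running 4.6028)
  edge 3→4: √(-2.2376² + -1.6856²) = 2.8015 (running 7.4042)
  edge 4→5: √(1.3823² + -4.9610²) = 5.1500 (running 12.5542)
  edge 5→6: √(2.5400² + -0.2917²) = 2.5567 (running 15.1109)
  edge 6→7: √(1.7510² + 0.2418²) = 1.7677 (running 16.8786)
  edge 7→8: √(1.6132² + 0.6276²) = 1.7310 (running 18.6095)
  edge 8→1: √(-1.3750² + 3.9296²) = 4.1632 (running 22.7727)
Perimeter = 22.7727

Perimeter at t=0.243: 22.7727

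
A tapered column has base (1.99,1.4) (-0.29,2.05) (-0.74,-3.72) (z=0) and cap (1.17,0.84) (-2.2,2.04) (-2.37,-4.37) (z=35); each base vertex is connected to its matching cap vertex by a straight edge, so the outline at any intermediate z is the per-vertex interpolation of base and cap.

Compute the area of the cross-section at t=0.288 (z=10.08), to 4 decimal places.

Cross-section at t=0.288: each vertex is (1-t)·p0[i] + t·p1[i].
  v1: (1-0.288)·(1.99,1.4) + 0.288·(1.17,0.84) = (1.7538,1.2387)
  v2: (1-0.288)·(-0.29,2.05) + 0.288·(-2.2,2.04) = (-0.8401,2.0471)
  v3: (1-0.288)·(-0.74,-3.72) + 0.288·(-2.37,-4.37) = (-1.2094,-3.9072)
Shoelace sum Σ(x_i·y_{i+1} − x_{i+1}·y_i):
  i=1: 1.7538·2.0471 − -0.8401·1.2387 = +4.6309 (running +4.6309)
  i=2: -0.8401·-3.9072 − -1.2094·2.0471 = +5.7582 (running +10.3892)
  i=3: -1.2094·1.2387 − 1.7538·-3.9072 = +5.3544 (running +15.7436)
Area = |Σ|/2 = |15.7436|/2 = 7.8718

Area at t=0.288: 7.8718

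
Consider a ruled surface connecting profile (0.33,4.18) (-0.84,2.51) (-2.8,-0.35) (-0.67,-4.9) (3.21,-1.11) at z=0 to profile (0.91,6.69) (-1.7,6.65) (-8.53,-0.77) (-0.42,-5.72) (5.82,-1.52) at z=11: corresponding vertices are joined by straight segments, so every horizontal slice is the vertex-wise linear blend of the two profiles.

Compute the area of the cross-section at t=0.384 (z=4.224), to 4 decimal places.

Cross-section at t=0.384: each vertex is (1-t)·p0[i] + t·p1[i].
  v1: (1-0.384)·(0.33,4.18) + 0.384·(0.91,6.69) = (0.5527,5.1438)
  v2: (1-0.384)·(-0.84,2.51) + 0.384·(-1.7,6.65) = (-1.1702,4.0998)
  v3: (1-0.384)·(-2.8,-0.35) + 0.384·(-8.53,-0.77) = (-5.0003,-0.5113)
  v4: (1-0.384)·(-0.67,-4.9) + 0.384·(-0.42,-5.72) = (-0.5740,-5.2149)
  v5: (1-0.384)·(3.21,-1.11) + 0.384·(5.82,-1.52) = (4.2122,-1.2674)
Shoelace sum Σ(x_i·y_{i+1} − x_{i+1}·y_i):
  i=1: 0.5527·4.0998 − -1.1702·5.1438 = +8.2855 (running +8.2855)
  i=2: -1.1702·-0.5113 − -5.0003·4.0998 = +21.0984 (running +29.3840)
  i=3: -5.0003·-5.2149 − -0.5740·-0.5113 = +25.7826 (running +55.1666)
  i=4: -0.5740·-1.2674 − 4.2122·-5.2149 = +22.6938 (running +77.8604)
  i=5: 4.2122·5.1438 − 0.5527·-1.2674 = +22.3676 (running +100.2280)
Area = |Σ|/2 = |100.2280|/2 = 50.1140

Area at t=0.384: 50.1140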